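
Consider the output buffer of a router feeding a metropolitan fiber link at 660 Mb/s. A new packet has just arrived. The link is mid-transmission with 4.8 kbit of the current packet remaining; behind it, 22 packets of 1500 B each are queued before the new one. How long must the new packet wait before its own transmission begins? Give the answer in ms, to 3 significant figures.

0.407 ms

Each queued packet: L/R = 12000/660000000 = 0.0181818 ms.
22 queued → 0.4 ms.
Plus remaining 4800 bits of current packet: 0.00727273 ms.
Queuing delay = 0.407 ms.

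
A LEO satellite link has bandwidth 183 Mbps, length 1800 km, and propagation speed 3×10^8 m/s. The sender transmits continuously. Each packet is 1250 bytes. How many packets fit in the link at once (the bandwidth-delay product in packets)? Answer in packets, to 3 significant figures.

Propagation delay = 1800000 / 300000000 = 0.006 s.
BDP = R × t_prop = 183000000 × 0.006 = 1098000 bits.
In packets of 10000 bits: 110 packets.

110 packets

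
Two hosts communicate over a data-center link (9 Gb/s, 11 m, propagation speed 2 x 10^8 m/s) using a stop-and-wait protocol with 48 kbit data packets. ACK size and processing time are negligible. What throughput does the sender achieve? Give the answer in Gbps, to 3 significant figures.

8.82 Gbps

t_tx = L/R = 48000/9000000000 = 5.33333e-06 s.
t_prop = 11/200000000 = 5.5e-08 s; RTT = 1.1e-07 s.
Cycle = t_tx + RTT = 5.44333e-06 s.
Throughput = L / cycle = 48000 / 5.44333e-06 = 8.82 Gbps.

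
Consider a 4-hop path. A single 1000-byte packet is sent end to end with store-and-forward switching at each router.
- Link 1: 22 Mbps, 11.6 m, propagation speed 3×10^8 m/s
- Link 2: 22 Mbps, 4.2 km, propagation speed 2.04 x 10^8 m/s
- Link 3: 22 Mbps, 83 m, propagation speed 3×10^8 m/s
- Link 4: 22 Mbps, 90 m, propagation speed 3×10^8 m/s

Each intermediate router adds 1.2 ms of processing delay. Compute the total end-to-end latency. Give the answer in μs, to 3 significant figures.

L = 1000 × 8 = 8000 bits.
Transmission delay per hop = L/R = 8000/22000000 = 363.636 μs; 4 hops → 1454.55 μs.
Propagation delays (d/s per hop): 0.0386667, 20.5882, 0.276667, 0.3 μs; sum = 21.2036 μs.
Processing at 3 router(s): 3 × 1.2 ms = 3600 μs.
End-to-end = 5080 μs.

5080 μs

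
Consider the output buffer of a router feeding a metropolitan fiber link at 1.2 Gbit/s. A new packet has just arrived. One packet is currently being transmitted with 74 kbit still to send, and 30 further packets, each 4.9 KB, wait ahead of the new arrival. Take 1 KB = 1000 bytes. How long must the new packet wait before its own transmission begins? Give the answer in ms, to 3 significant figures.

1.04 ms

Each queued packet: L/R = 39200/1200000000 = 0.0326667 ms.
30 queued → 0.98 ms.
Plus remaining 74000 bits of current packet: 0.0616667 ms.
Queuing delay = 1.04 ms.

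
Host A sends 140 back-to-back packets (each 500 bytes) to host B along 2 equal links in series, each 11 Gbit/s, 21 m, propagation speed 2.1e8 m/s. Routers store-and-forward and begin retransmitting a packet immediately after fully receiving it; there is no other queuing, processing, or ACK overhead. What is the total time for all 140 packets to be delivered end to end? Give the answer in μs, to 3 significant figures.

51.5 μs

Per-hop transmission t_tx = L/R = 4000/11000000000 = 0.363636 μs.
Per-hop propagation t_prop = 21/210000000 = 0.1 μs.
Pipeline fill: first packet needs 2·t_tx to clear all hops; remaining 139 packets each add one t_tx.
Total = (2+140-1)·t_tx + 2·t_prop = 141·0.363636 + 2·0.1 = 51.5 μs.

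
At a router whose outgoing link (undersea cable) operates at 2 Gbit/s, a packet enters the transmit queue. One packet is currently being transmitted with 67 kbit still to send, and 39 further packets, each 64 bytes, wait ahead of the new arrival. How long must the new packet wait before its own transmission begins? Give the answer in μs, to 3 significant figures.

Each queued packet: L/R = 512/2000000000 = 0.256 μs.
39 queued → 9.984 μs.
Plus remaining 67000 bits of current packet: 33.5 μs.
Queuing delay = 43.5 μs.

43.5 μs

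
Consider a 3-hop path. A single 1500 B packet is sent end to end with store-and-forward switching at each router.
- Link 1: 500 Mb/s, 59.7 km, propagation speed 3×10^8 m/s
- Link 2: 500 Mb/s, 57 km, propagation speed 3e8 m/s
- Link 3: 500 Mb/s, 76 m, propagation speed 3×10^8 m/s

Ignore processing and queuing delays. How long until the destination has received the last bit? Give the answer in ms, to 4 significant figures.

0.4613 ms

L = 1500 × 8 = 12000 bits.
Transmission delay per hop = L/R = 12000/500000000 = 0.024 ms; 3 hops → 0.072 ms.
Propagation delays (d/s per hop): 0.199, 0.19, 0.000253333 ms; sum = 0.389253 ms.
End-to-end = 0.4613 ms.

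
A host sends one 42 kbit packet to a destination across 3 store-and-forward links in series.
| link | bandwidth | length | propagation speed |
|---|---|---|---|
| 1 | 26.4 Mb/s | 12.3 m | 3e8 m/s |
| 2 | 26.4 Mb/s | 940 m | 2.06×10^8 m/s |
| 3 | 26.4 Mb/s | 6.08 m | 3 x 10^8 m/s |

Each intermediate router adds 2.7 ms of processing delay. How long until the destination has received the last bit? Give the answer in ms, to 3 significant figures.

L = 42000 bits.
Transmission delay per hop = L/R = 42000/26400000 = 1.59091 ms; 3 hops → 4.77273 ms.
Propagation delays (d/s per hop): 4.1e-05, 0.00456311, 2.02667e-05 ms; sum = 0.00462437 ms.
Processing at 2 router(s): 2 × 2.7 ms = 5.4 ms.
End-to-end = 10.2 ms.

10.2 ms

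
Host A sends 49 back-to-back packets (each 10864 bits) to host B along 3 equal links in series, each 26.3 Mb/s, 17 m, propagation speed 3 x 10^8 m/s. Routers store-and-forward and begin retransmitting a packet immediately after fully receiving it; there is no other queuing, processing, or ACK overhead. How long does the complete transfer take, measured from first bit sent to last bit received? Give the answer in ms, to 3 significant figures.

21.1 ms

Per-hop transmission t_tx = L/R = 10864/26300000 = 0.41308 ms.
Per-hop propagation t_prop = 17/300000000 = 5.66667e-05 ms.
Pipeline fill: first packet needs 3·t_tx to clear all hops; remaining 48 packets each add one t_tx.
Total = (3+49-1)·t_tx + 3·t_prop = 51·0.41308 + 3·5.66667e-05 = 21.1 ms.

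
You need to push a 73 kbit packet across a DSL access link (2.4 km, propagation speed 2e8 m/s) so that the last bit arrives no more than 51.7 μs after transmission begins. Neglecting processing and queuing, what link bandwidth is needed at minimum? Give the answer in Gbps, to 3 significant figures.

1.84 Gbps

Propagation delay = 2400 / 200000000 = 12 μs.
Transmission budget = 51.7 − 12 = 39.7 μs.
R ≥ L / t_tx = 73000 bits / 3.97e-05 s = 1.84 Gbps.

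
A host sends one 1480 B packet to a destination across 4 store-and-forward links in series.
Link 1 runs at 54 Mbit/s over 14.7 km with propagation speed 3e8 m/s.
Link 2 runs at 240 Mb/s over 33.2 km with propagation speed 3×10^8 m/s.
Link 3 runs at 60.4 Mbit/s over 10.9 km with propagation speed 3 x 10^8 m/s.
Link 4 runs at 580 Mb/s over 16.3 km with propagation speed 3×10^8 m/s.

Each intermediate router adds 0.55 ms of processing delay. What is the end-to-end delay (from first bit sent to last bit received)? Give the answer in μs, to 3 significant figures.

2390 μs

L = 1480 × 8 = 11840 bits.
Transmission delays (L/R per hop): 219.259, 49.3333, 196.026, 20.4138 μs; sum = 485.033 μs.
Propagation delays (d/s per hop): 49, 110.667, 36.3333, 54.3333 μs; sum = 250.333 μs.
Processing at 3 router(s): 3 × 0.55 ms = 1650 μs.
End-to-end = 2390 μs.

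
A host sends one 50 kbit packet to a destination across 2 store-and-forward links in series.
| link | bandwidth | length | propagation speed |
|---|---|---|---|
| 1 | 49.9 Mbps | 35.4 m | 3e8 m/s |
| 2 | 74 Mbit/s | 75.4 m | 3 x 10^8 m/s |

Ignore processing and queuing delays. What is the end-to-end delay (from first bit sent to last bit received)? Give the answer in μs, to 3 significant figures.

1680 μs

L = 50000 bits.
Transmission delays (L/R per hop): 1002, 675.676 μs; sum = 1677.68 μs.
Propagation delays (d/s per hop): 0.118, 0.251333 μs; sum = 0.369333 μs.
End-to-end = 1680 μs.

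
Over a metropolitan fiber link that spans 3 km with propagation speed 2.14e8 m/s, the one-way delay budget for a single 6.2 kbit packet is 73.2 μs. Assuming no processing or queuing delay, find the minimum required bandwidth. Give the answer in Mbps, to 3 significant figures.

105 Mbps

Propagation delay = 3000 / 214000000 = 14.0187 μs.
Transmission budget = 73.2 − 14.0187 = 59.1813 μs.
R ≥ L / t_tx = 6200 bits / 5.91813e-05 s = 105 Mbps.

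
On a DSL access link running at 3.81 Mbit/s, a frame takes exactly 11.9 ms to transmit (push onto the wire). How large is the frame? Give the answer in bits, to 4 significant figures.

L = R × t_tx = 3810000 b/s × 0.0119 s = 45339 bits.

45340 bits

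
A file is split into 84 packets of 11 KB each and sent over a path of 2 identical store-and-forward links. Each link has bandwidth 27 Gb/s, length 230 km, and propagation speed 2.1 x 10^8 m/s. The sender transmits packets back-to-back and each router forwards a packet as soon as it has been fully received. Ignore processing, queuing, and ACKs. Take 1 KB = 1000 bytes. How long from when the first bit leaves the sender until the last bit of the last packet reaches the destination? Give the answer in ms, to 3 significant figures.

2.47 ms

Per-hop transmission t_tx = L/R = 88000/27000000000 = 0.00325926 ms.
Per-hop propagation t_prop = 230000/210000000 = 1.09524 ms.
Pipeline fill: first packet needs 2·t_tx to clear all hops; remaining 83 packets each add one t_tx.
Total = (2+84-1)·t_tx + 2·t_prop = 85·0.00325926 + 2·1.09524 = 2.47 ms.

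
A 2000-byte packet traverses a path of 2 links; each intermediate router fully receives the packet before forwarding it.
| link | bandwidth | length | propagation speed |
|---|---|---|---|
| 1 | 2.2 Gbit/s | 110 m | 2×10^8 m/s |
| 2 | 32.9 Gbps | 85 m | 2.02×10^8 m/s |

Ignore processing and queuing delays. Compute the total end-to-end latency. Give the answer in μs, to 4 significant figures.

L = 2000 × 8 = 16000 bits.
Transmission delays (L/R per hop): 7.27273, 0.486322 μs; sum = 7.75905 μs.
Propagation delays (d/s per hop): 0.55, 0.420792 μs; sum = 0.970792 μs.
End-to-end = 8.730 μs.

8.730 μs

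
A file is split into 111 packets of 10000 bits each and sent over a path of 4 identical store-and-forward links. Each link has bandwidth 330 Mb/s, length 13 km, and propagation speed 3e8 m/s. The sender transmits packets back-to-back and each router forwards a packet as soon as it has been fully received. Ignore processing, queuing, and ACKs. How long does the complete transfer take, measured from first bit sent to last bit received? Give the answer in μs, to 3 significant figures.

3630 μs

Per-hop transmission t_tx = L/R = 10000/330000000 = 30.303 μs.
Per-hop propagation t_prop = 13000/300000000 = 43.3333 μs.
Pipeline fill: first packet needs 4·t_tx to clear all hops; remaining 110 packets each add one t_tx.
Total = (4+111-1)·t_tx + 4·t_prop = 114·30.303 + 4·43.3333 = 3630 μs.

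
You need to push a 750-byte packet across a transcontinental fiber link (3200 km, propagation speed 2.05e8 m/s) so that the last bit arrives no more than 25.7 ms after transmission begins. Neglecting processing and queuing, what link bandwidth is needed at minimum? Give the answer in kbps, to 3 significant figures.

L = 6000 bits.
Propagation delay = 3200000 / 2.05e+08 = 15.6098 ms.
Transmission budget = 25.7 − 15.6098 = 10.0902 ms.
R ≥ L / t_tx = 6000 bits / 0.0100902 s = 595 kbps.

595 kbps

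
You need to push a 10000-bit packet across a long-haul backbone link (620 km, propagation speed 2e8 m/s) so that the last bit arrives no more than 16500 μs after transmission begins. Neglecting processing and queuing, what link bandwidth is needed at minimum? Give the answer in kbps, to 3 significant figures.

Propagation delay = 620000 / 200000000 = 3100 μs.
Transmission budget = 16500 − 3100 = 13400 μs.
R ≥ L / t_tx = 10000 bits / 0.0134 s = 746 kbps.

746 kbps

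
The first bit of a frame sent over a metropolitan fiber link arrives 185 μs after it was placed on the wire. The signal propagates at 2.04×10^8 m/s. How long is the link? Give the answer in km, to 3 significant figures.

d = s × t_prop = 204000000 × 0.000185 = 37.7 km.

37.7 km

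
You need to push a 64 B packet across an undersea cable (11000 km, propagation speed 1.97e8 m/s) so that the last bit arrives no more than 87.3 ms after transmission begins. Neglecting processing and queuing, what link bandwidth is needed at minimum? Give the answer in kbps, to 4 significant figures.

L = 512 bits.
Propagation delay = 11000000 / 197000000 = 55.8376 ms.
Transmission budget = 87.3 − 55.8376 = 31.4624 ms.
R ≥ L / t_tx = 512 bits / 0.0314624 s = 16.27 kbps.

16.27 kbps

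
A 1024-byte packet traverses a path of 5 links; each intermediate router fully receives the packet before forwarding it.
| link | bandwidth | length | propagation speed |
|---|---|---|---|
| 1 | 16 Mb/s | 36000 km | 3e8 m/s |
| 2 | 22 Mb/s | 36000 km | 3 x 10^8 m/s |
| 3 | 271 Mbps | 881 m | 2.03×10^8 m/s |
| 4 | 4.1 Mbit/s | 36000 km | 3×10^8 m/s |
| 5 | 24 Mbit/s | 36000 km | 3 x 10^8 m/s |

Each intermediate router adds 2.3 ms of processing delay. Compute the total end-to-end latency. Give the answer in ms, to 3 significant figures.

492 ms

L = 1024 × 8 = 8192 bits.
Transmission delays (L/R per hop): 0.512, 0.372364, 0.0302288, 1.99805, 0.341333 ms; sum = 3.25397 ms.
Propagation delays (d/s per hop): 120, 120, 0.0043399, 120, 120 ms; sum = 480.004 ms.
Processing at 4 router(s): 4 × 2.3 ms = 9.2 ms.
End-to-end = 492 ms.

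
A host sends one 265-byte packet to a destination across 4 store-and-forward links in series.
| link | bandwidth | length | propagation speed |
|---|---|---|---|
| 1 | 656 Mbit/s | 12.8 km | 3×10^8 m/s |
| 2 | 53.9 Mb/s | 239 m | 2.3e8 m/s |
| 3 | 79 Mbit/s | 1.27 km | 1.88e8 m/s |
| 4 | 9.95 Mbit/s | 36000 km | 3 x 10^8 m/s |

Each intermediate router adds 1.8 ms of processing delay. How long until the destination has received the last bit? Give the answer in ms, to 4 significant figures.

125.7 ms

L = 265 × 8 = 2120 bits.
Transmission delays (L/R per hop): 0.00323171, 0.0393321, 0.0268354, 0.213065 ms; sum = 0.282465 ms.
Propagation delays (d/s per hop): 0.0426667, 0.00103913, 0.00675532, 120 ms; sum = 120.05 ms.
Processing at 3 router(s): 3 × 1.8 ms = 5.4 ms.
End-to-end = 125.7 ms.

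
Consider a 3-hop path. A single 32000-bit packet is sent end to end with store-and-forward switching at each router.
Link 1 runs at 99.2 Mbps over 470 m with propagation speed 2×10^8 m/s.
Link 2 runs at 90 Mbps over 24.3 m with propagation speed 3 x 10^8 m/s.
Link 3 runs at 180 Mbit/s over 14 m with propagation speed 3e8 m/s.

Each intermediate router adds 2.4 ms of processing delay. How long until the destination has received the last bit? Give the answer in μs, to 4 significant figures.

5658 μs

Transmission delays (L/R per hop): 322.581, 355.556, 177.778 μs; sum = 855.914 μs.
Propagation delays (d/s per hop): 2.35, 0.081, 0.0466667 μs; sum = 2.47767 μs.
Processing at 2 router(s): 2 × 2.4 ms = 4800 μs.
End-to-end = 5658 μs.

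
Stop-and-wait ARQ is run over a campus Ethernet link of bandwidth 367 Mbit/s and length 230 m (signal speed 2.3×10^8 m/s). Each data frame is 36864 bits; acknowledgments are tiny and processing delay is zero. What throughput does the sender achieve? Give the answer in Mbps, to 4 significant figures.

t_tx = L/R = 36864/367000000 = 0.000100447 s.
t_prop = 230/2.3e+08 = 1e-06 s; RTT = 2e-06 s.
Cycle = t_tx + RTT = 0.000102447 s.
Throughput = L / cycle = 36864 / 0.000102447 = 359.8 Mbps.

359.8 Mbps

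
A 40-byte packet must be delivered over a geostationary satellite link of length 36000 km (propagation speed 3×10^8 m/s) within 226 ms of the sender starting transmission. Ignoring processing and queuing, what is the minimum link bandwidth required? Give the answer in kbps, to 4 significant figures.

3.019 kbps

L = 320 bits.
Propagation delay = 36000000 / 300000000 = 120 ms.
Transmission budget = 226 − 120 = 106 ms.
R ≥ L / t_tx = 320 bits / 0.106 s = 3.019 kbps.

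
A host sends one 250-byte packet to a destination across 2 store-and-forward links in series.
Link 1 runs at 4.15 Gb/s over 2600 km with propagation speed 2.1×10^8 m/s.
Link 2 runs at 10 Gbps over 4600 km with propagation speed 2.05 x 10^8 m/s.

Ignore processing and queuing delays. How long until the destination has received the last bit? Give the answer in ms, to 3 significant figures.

L = 250 × 8 = 2000 bits.
Transmission delays (L/R per hop): 0.000481928, 0.0002 ms; sum = 0.000681928 ms.
Propagation delays (d/s per hop): 12.381, 22.439 ms; sum = 34.82 ms.
End-to-end = 34.8 ms.

34.8 ms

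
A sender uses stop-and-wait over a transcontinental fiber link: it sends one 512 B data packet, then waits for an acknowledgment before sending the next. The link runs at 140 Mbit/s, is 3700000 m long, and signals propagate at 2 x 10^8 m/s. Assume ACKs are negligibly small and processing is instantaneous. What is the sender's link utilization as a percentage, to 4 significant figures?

0.07901 %

t_tx = L/R = 4096/140000000 = 2.92571e-05 s.
t_prop = 3700000/200000000 = 0.0185 s; RTT = 0.037 s.
Cycle = t_tx + RTT = 0.0370293 s.
Utilization = t_tx / cycle = 2.92571e-05/0.0370293 = 0.07901 %.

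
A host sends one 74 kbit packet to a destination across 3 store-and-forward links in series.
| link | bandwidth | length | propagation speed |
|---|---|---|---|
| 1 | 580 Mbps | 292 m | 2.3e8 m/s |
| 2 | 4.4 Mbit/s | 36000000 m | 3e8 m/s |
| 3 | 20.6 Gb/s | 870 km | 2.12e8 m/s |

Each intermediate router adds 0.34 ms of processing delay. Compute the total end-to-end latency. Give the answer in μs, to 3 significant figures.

142000 μs

L = 74000 bits.
Transmission delays (L/R per hop): 127.586, 16818.2, 3.59223 μs; sum = 16949.4 μs.
Propagation delays (d/s per hop): 1.26957, 120000, 4103.77 μs; sum = 124105 μs.
Processing at 2 router(s): 2 × 0.34 ms = 680 μs.
End-to-end = 142000 μs.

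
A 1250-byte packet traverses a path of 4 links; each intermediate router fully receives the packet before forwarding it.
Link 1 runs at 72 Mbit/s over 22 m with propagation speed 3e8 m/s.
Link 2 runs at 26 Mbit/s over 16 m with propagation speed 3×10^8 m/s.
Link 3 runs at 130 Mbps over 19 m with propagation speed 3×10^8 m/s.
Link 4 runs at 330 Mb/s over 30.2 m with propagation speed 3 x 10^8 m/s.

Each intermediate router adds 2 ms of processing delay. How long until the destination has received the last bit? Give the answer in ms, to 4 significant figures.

6.631 ms

L = 1250 × 8 = 10000 bits.
Transmission delays (L/R per hop): 0.138889, 0.384615, 0.0769231, 0.030303 ms; sum = 0.63073 ms.
Propagation delays (d/s per hop): 7.33333e-05, 5.33333e-05, 6.33333e-05, 0.000100667 ms; sum = 0.000290667 ms.
Processing at 3 router(s): 3 × 2 ms = 6 ms.
End-to-end = 6.631 ms.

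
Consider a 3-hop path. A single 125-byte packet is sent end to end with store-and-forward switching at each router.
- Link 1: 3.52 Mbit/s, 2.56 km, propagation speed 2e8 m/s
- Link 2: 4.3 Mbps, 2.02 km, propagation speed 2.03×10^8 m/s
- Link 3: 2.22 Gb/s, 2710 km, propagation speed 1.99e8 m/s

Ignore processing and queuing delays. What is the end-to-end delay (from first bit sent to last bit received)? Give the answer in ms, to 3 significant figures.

14.2 ms

L = 125 × 8 = 1000 bits.
Transmission delays (L/R per hop): 0.284091, 0.232558, 0.00045045 ms; sum = 0.517099 ms.
Propagation delays (d/s per hop): 0.0128, 0.00995074, 13.6181 ms; sum = 13.6408 ms.
End-to-end = 14.2 ms.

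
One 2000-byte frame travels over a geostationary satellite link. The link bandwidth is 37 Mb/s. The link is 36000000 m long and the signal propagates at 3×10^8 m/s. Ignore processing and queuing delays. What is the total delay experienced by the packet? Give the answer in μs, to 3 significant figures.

L = 2000 × 8 = 16000 bits.
Transmission delay = L/R = 16000 / 37000000 = 432.432 μs.
Propagation delay = d/s = 36000000 m / 300000000 m/s = 120000 μs.
Total = 120000 μs.

120000 μs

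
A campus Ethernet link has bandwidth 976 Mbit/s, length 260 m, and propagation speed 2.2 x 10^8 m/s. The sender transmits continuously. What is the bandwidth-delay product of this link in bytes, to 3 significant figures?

144 bytes

Propagation delay = 260 / 2.2e+08 = 1.18182e-06 s.
BDP = R × t_prop = 976000000 × 1.18182e-06 = 1153.45 bits.
In bytes: 1153.45/8 = 144 bytes.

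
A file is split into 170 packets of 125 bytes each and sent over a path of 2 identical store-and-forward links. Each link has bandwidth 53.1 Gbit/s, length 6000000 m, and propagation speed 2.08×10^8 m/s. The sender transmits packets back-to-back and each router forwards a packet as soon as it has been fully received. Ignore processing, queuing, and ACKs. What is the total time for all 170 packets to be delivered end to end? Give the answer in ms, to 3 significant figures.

57.7 ms

Per-hop transmission t_tx = L/R = 1000/53100000000 = 1.88324e-05 ms.
Per-hop propagation t_prop = 6000000/208000000 = 28.8462 ms.
Pipeline fill: first packet needs 2·t_tx to clear all hops; remaining 169 packets each add one t_tx.
Total = (2+170-1)·t_tx + 2·t_prop = 171·1.88324e-05 + 2·28.8462 = 57.7 ms.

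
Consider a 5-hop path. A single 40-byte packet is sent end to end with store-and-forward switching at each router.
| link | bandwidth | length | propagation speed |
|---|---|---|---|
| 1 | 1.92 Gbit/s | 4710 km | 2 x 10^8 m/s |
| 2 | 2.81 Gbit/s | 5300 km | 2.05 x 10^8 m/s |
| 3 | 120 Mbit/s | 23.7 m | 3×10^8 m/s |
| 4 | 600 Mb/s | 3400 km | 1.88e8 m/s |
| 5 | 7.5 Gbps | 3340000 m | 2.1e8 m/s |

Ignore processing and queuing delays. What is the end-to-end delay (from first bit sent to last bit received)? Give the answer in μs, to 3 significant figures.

L = 40 × 8 = 320 bits.
Transmission delays (L/R per hop): 0.166667, 0.113879, 2.66667, 0.533333, 0.0426667 μs; sum = 3.52321 μs.
Propagation delays (d/s per hop): 23550, 25853.7, 0.079, 18085.1, 15904.8 μs; sum = 83393.6 μs.
End-to-end = 83400 μs.

83400 μs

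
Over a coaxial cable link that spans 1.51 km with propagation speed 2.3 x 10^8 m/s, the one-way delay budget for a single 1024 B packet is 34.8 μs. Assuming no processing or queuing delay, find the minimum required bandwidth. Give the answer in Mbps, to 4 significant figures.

L = 8192 bits.
Propagation delay = 1510 / 2.3e+08 = 6.56522 μs.
Transmission budget = 34.8 − 6.56522 = 28.2348 μs.
R ≥ L / t_tx = 8192 bits / 2.82348e-05 s = 290.1 Mbps.

290.1 Mbps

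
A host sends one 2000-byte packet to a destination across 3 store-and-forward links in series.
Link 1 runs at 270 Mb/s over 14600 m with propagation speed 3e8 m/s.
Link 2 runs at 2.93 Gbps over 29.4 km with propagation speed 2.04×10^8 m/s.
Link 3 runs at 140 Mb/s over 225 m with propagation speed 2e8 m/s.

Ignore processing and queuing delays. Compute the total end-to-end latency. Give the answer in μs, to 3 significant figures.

L = 2000 × 8 = 16000 bits.
Transmission delays (L/R per hop): 59.2593, 5.46075, 114.286 μs; sum = 179.006 μs.
Propagation delays (d/s per hop): 48.6667, 144.118, 1.125 μs; sum = 193.909 μs.
End-to-end = 373 μs.

373 μs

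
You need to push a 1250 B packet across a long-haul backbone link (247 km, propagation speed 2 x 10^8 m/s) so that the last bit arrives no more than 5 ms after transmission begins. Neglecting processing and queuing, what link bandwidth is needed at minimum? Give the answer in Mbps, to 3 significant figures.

L = 10000 bits.
Propagation delay = 247000 / 200000000 = 1.235 ms.
Transmission budget = 5 − 1.235 = 3.765 ms.
R ≥ L / t_tx = 10000 bits / 0.003765 s = 2.66 Mbps.

2.66 Mbps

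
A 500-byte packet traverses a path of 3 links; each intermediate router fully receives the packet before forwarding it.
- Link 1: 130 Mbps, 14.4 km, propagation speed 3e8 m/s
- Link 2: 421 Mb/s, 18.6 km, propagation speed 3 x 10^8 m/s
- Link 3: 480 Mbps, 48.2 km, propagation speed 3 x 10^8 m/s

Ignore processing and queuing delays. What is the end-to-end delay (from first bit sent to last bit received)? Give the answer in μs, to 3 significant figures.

319 μs

L = 500 × 8 = 4000 bits.
Transmission delays (L/R per hop): 30.7692, 9.50119, 8.33333 μs; sum = 48.6038 μs.
Propagation delays (d/s per hop): 48, 62, 160.667 μs; sum = 270.667 μs.
End-to-end = 319 μs.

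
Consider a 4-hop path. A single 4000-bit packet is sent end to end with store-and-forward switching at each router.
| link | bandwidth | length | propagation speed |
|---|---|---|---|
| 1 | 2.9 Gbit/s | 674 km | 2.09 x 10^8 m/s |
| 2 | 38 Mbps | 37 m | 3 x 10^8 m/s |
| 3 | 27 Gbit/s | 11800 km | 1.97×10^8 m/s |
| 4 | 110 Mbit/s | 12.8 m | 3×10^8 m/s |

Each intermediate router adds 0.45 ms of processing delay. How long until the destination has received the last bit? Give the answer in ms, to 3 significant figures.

Transmission delays (L/R per hop): 0.00137931, 0.105263, 0.000148148, 0.0363636 ms; sum = 0.143154 ms.
Propagation delays (d/s per hop): 3.22488, 0.000123333, 59.8985, 4.26667e-05 ms; sum = 63.1235 ms.
Processing at 3 router(s): 3 × 0.45 ms = 1.35 ms.
End-to-end = 64.6 ms.

64.6 ms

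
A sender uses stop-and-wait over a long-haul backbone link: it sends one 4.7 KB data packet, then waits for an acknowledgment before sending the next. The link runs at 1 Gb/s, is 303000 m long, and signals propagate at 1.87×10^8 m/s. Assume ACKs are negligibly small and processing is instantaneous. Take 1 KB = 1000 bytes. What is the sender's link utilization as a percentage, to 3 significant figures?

t_tx = L/R = 37600/1000000000 = 3.76e-05 s.
t_prop = 303000/187000000 = 0.00162032 s; RTT = 0.00324064 s.
Cycle = t_tx + RTT = 0.00327824 s.
Utilization = t_tx / cycle = 3.76e-05/0.00327824 = 1.15 %.

1.15 %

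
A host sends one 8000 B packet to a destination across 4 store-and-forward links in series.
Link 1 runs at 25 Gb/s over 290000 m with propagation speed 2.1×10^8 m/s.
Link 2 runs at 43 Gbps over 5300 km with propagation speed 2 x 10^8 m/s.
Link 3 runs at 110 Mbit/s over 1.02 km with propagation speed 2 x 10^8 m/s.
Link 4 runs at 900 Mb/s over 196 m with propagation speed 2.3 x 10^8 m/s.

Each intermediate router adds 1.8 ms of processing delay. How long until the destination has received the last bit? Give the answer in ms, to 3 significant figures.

33.9 ms

L = 8000 × 8 = 64000 bits.
Transmission delays (L/R per hop): 0.00256, 0.00148837, 0.581818, 0.0711111 ms; sum = 0.656978 ms.
Propagation delays (d/s per hop): 1.38095, 26.5, 0.0051, 0.000852174 ms; sum = 27.8869 ms.
Processing at 3 router(s): 3 × 1.8 ms = 5.4 ms.
End-to-end = 33.9 ms.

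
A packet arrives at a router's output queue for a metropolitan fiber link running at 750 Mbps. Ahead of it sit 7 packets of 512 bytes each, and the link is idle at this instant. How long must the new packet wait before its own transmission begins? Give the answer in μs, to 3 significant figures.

Each queued packet: L/R = 4096/750000000 = 5.46133 μs.
7 queued → 38.2293 μs.
Queuing delay = 38.2 μs.

38.2 μs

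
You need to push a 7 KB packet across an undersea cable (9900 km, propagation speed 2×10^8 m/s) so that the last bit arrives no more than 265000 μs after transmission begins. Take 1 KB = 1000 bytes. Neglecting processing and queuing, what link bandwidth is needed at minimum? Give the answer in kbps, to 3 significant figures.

L = 56000 bits.
Propagation delay = 9900000 / 200000000 = 49500 μs.
Transmission budget = 265000 − 49500 = 215500 μs.
R ≥ L / t_tx = 56000 bits / 0.2155 s = 260 kbps.

260 kbps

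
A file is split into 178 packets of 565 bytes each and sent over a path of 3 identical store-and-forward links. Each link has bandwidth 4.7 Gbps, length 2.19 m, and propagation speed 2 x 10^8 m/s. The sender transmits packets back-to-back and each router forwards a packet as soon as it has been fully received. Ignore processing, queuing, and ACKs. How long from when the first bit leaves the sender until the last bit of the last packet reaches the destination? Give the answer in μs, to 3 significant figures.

173 μs

Per-hop transmission t_tx = L/R = 4520/4700000000 = 0.961702 μs.
Per-hop propagation t_prop = 2.19/200000000 = 0.01095 μs.
Pipeline fill: first packet needs 3·t_tx to clear all hops; remaining 177 packets each add one t_tx.
Total = (3+178-1)·t_tx + 3·t_prop = 180·0.961702 + 3·0.01095 = 173 μs.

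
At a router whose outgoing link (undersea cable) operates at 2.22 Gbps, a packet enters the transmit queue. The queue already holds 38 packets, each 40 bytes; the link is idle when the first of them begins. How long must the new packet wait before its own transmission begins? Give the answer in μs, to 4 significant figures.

5.477 μs

Each queued packet: L/R = 320/2220000000 = 0.144144 μs.
38 queued → 5.47748 μs.
Queuing delay = 5.477 μs.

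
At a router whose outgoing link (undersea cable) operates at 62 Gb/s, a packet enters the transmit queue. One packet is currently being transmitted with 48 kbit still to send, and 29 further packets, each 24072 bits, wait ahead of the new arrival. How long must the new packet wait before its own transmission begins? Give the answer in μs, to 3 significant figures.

Each queued packet: L/R = 24072/62000000000 = 0.388258 μs.
29 queued → 11.2595 μs.
Plus remaining 48000 bits of current packet: 0.774194 μs.
Queuing delay = 12.0 μs.

12.0 μs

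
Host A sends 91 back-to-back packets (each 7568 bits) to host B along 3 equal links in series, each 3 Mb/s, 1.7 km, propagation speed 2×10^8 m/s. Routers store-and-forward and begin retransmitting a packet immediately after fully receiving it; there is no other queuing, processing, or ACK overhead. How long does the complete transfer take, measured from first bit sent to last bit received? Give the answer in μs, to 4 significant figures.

Per-hop transmission t_tx = L/R = 7568/3000000 = 2522.67 μs.
Per-hop propagation t_prop = 1700/200000000 = 8.5 μs.
Pipeline fill: first packet needs 3·t_tx to clear all hops; remaining 90 packets each add one t_tx.
Total = (3+91-1)·t_tx + 3·t_prop = 93·2522.67 + 3·8.5 = 234600 μs.

234600 μs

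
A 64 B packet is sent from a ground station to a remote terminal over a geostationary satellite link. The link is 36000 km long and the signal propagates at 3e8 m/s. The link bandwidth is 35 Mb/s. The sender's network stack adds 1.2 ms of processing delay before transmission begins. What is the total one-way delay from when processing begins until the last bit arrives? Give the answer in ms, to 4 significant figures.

121.2 ms

L = 64 × 8 = 512 bits.
Transmission delay = L/R = 512 / 35000000 = 0.0146286 ms.
Propagation delay = d/s = 36000000 m / 300000000 m/s = 120 ms.
Plus processing delay 1.2 ms = 1.2 ms.
Total = 121.2 ms.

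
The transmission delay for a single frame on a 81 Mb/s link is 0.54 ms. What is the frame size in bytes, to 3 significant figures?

L = R × t_tx = 81000000 b/s × 0.00054 s = 43740 bits.
In bytes: 43740 / 8 = 5470 bytes.

5470 bytes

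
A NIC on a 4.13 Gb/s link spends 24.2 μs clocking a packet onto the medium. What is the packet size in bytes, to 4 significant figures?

L = R × t_tx = 4130000000 b/s × 2.42e-05 s = 99946 bits.
In bytes: 99946 / 8 = 12490 bytes.

12490 bytes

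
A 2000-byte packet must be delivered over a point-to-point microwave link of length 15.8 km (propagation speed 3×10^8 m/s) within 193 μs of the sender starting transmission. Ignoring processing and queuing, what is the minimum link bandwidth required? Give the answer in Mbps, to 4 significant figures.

L = 16000 bits.
Propagation delay = 15800 / 300000000 = 52.6667 μs.
Transmission budget = 193 − 52.6667 = 140.333 μs.
R ≥ L / t_tx = 16000 bits / 0.000140333 s = 114.0 Mbps.

114.0 Mbps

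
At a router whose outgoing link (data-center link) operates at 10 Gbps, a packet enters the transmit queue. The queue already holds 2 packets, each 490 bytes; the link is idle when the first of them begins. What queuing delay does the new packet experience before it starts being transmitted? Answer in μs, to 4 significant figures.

Each queued packet: L/R = 3920/10000000000 = 0.392 μs.
2 queued → 0.784 μs.
Queuing delay = 0.7840 μs.

0.7840 μs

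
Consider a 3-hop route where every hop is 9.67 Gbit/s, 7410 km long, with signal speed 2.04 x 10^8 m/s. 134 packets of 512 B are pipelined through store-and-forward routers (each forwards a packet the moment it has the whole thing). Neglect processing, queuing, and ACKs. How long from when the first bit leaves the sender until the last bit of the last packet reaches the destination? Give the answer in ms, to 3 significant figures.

109 ms

Per-hop transmission t_tx = L/R = 4096/9670000000 = 0.000423578 ms.
Per-hop propagation t_prop = 7410000/204000000 = 36.3235 ms.
Pipeline fill: first packet needs 3·t_tx to clear all hops; remaining 133 packets each add one t_tx.
Total = (3+134-1)·t_tx + 3·t_prop = 136·0.000423578 + 3·36.3235 = 109 ms.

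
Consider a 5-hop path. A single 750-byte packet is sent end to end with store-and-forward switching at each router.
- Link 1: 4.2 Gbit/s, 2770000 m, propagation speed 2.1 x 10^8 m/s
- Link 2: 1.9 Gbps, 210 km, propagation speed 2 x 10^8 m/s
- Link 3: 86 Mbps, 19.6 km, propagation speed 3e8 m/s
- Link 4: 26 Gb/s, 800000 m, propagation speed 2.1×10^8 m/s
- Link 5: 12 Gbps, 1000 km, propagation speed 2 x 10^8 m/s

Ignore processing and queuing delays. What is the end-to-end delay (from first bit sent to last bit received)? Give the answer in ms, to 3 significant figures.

23.2 ms

L = 750 × 8 = 6000 bits.
Transmission delays (L/R per hop): 0.00142857, 0.00315789, 0.0697674, 0.000230769, 0.0005 ms; sum = 0.0750847 ms.
Propagation delays (d/s per hop): 13.1905, 1.05, 0.0653333, 3.80952, 5 ms; sum = 23.1153 ms.
End-to-end = 23.2 ms.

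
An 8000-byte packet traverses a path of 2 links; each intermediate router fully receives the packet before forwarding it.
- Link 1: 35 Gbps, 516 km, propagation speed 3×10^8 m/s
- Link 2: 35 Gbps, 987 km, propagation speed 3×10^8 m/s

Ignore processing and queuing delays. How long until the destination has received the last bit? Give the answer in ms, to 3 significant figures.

L = 8000 × 8 = 64000 bits.
Transmission delay per hop = L/R = 64000/35000000000 = 0.00182857 ms; 2 hops → 0.00365714 ms.
Propagation delays (d/s per hop): 1.72, 3.29 ms; sum = 5.01 ms.
End-to-end = 5.01 ms.

5.01 ms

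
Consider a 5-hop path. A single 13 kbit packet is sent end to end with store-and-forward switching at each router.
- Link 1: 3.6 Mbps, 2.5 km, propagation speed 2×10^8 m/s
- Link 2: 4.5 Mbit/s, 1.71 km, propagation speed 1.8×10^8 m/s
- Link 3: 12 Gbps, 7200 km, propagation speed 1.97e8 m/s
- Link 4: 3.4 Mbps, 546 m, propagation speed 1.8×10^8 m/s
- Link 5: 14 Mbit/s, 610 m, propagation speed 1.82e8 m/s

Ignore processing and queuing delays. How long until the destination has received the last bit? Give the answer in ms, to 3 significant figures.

L = 13000 bits.
Transmission delays (L/R per hop): 3.61111, 2.88889, 0.00108333, 3.82353, 0.928571 ms; sum = 11.2532 ms.
Propagation delays (d/s per hop): 0.0125, 0.0095, 36.5482, 0.00303333, 0.00335165 ms; sum = 36.5766 ms.
End-to-end = 47.8 ms.

47.8 ms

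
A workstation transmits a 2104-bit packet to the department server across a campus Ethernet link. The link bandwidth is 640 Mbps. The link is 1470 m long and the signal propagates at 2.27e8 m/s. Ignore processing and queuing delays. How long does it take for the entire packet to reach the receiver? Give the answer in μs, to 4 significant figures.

9.763 μs

Transmission delay = L/R = 2104 / 640000000 = 3.2875 μs.
Propagation delay = d/s = 1470 m / 227000000 m/s = 6.47577 μs.
Total = 9.763 μs.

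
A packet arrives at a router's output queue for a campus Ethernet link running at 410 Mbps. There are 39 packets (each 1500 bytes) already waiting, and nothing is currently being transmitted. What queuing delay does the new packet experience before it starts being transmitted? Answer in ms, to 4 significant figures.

Each queued packet: L/R = 12000/410000000 = 0.0292683 ms.
39 queued → 1.14146 ms.
Queuing delay = 1.141 ms.

1.141 ms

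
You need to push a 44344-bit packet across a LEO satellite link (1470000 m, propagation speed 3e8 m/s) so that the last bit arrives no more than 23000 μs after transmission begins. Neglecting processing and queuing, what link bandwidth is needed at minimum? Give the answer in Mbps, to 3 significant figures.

2.45 Mbps

Propagation delay = 1470000 / 300000000 = 4900 μs.
Transmission budget = 23000 − 4900 = 18100 μs.
R ≥ L / t_tx = 44344 bits / 0.0181 s = 2.45 Mbps.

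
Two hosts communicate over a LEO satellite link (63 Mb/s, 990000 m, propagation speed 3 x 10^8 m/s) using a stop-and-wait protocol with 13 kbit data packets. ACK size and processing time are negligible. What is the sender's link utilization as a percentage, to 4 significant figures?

t_tx = L/R = 13000/63000000 = 0.000206349 s.
t_prop = 990000/300000000 = 0.0033 s; RTT = 0.0066 s.
Cycle = t_tx + RTT = 0.00680635 s.
Utilization = t_tx / cycle = 0.000206349/0.00680635 = 3.032 %.

3.032 %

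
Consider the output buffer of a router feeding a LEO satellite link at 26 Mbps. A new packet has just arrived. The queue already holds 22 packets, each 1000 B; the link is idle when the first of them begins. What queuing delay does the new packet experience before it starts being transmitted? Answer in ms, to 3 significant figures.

6.77 ms

Each queued packet: L/R = 8000/26000000 = 0.307692 ms.
22 queued → 6.76923 ms.
Queuing delay = 6.77 ms.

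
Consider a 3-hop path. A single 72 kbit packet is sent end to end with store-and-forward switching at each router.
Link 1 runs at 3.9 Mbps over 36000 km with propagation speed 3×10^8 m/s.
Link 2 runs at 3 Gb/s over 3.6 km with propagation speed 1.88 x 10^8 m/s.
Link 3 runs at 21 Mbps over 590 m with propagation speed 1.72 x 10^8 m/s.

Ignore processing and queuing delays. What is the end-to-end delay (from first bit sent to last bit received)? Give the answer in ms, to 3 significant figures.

L = 72000 bits.
Transmission delays (L/R per hop): 18.4615, 0.024, 3.42857 ms; sum = 21.9141 ms.
Propagation delays (d/s per hop): 120, 0.0191489, 0.00343023 ms; sum = 120.023 ms.
End-to-end = 142 ms.

142 ms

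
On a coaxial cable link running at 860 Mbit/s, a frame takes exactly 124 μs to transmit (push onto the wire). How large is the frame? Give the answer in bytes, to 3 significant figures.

L = R × t_tx = 860000000 b/s × 0.000124 s = 106640 bits.
In bytes: 106640 / 8 = 13300 bytes.

13300 bytes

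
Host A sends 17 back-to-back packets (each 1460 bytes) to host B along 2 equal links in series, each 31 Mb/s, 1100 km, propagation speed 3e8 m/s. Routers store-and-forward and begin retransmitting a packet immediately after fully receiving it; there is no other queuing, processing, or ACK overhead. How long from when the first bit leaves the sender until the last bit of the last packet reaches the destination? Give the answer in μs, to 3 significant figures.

14100 μs

Per-hop transmission t_tx = L/R = 11680/31000000 = 376.774 μs.
Per-hop propagation t_prop = 1100000/300000000 = 3666.67 μs.
Pipeline fill: first packet needs 2·t_tx to clear all hops; remaining 16 packets each add one t_tx.
Total = (2+17-1)·t_tx + 2·t_prop = 18·376.774 + 2·3666.67 = 14100 μs.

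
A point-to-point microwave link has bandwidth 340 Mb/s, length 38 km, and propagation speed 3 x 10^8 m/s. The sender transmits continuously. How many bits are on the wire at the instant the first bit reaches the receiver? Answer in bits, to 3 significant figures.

Propagation delay = 38000 / 300000000 = 0.000126667 s.
BDP = R × t_prop = 340000000 × 0.000126667 = 43066.7 bits.

43100 bits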